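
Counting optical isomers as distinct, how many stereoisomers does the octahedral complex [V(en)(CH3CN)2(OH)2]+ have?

4

An octahedron has six vertices in three trans pairs; every non-trans pair is cis.
Each en is bidentate and must span two cis positions.
There are 3 geometric isomers: CH3CN trans, OH cis; CH3CN cis, OH cis (chiral); CH3CN cis, OH trans.
One of these lacks any improper symmetry element and so occurs as an enantiomeric pair, giving 3 + 1 = 4 stereoisomers in total.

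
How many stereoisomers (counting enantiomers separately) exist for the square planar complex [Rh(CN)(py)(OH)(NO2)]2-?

There are 3 geometric isomers: (CN/OH trans, NO2/py trans); (CN/py trans, NO2/OH trans); (CN/NO2 trans, OH/py trans).
Each arrangement has an internal mirror plane or centre of symmetry, so none is chiral.

3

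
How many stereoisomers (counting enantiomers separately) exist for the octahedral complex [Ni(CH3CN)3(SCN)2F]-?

3

An octahedron has six vertices in three trans pairs; every non-trans pair is cis.
The distinct arrangements are (3 in all): CH3CN mer, SCN trans; CH3CN mer, SCN cis; CH3CN fac, SCN cis.
Each arrangement has an internal mirror plane or centre of symmetry, so none is chiral.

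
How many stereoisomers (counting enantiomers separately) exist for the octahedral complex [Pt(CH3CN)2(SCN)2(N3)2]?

In an octahedral complex each vertex has one trans partner and four cis neighbours.
Working through the distinct placements yields 5 geometric isomers: CH3CN trans, SCN trans, N3 trans; CH3CN trans, SCN cis, N3 cis; CH3CN cis, SCN trans, N3 cis; CH3CN cis, SCN cis, N3 cis (chiral); CH3CN cis, SCN cis, N3 trans.
One of these lacks any improper symmetry element and so occurs as an enantiomeric pair, giving 5 + 1 = 6 stereoisomers in total.

6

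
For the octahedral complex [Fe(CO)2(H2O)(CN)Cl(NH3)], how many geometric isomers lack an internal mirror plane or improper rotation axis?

6

The six octahedral sites form three mutually perpendicular trans pairs.
Exhaustive case analysis gives 9 geometric isomers.
Of these, 6 lack any improper symmetry element and so occur as enantiomeric pairs, giving 9 + 6 = 15 stereoisomers in total.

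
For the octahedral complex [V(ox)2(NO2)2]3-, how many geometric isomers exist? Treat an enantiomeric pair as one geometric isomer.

Each ox is bidentate and must span two cis positions.
The distinct arrangements are (2 in all): NO2 trans; NO2 cis (chiral).

2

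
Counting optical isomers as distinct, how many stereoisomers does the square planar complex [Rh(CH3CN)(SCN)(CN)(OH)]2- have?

3

A square has two trans pairs of vertices; adjacent vertices are cis.
The distinct arrangements are (3 in all): (CH3CN/OH trans, CN/SCN trans); (CH3CN/SCN trans, CN/OH trans); (CH3CN/CN trans, OH/SCN trans).
Each arrangement has an internal mirror plane or centre of symmetry, so none is chiral.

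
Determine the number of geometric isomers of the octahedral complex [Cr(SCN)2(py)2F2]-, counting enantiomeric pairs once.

An octahedron has six vertices in three trans pairs; every non-trans pair is cis.
Working through the distinct placements yields 5 geometric isomers: SCN trans, py trans, F trans; SCN cis, py cis, F trans; SCN cis, py trans, F cis; SCN cis, py cis, F cis (chiral); SCN trans, py cis, F cis.

5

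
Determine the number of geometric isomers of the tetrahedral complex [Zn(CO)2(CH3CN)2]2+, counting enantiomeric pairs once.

In a tetrahedral complex all four positions are equivalent and every pair of ligands is adjacent — there is no cis/trans distinction.
Only one geometric arrangement is possible.

1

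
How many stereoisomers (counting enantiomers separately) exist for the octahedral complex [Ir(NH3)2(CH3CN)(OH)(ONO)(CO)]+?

15

Placing the ligands in turn and identifying arrangements related by rotation or reflection leaves 9 distinct geometric isomers.
Of these, 6 lack any improper symmetry element and so occur as enantiomeric pairs, giving 9 + 6 = 15 stereoisomers in total.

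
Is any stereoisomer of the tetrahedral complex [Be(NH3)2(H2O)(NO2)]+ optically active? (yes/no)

Only one geometric arrangement is possible.

no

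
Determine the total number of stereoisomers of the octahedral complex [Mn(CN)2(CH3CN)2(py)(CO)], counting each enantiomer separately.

8

An octahedron has six vertices in three trans pairs; every non-trans pair is cis.
The distinct arrangements are (6 in all): CN trans, CH3CN trans; CN cis, CH3CN trans; CN cis, CH3CN cis (3 arrangements, 2 chiral); CN trans, CH3CN cis.
Of these, 2 lack any improper symmetry element and so occur as enantiomeric pairs, giving 6 + 2 = 8 stereoisomers in total.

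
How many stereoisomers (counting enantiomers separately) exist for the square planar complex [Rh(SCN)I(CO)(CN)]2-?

3

In a square planar complex each vertex has one trans partner and two cis neighbours.
The distinct arrangements are (3 in all): (CN/I trans, CO/SCN trans); (CN/SCN trans, CO/I trans); (CN/CO trans, I/SCN trans).
Each arrangement has an internal mirror plane or centre of symmetry, so none is chiral.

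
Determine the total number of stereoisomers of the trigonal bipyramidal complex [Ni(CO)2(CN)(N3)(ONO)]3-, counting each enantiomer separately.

Placing the ligands in turn and identifying arrangements related by rotation or reflection leaves 7 distinct geometric isomers.
Of these, 3 lack any improper symmetry element and so occur as enantiomeric pairs, giving 7 + 3 = 10 stereoisomers in total.

10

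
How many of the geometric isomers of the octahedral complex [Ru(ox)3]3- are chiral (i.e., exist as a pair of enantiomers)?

Each ox is bidentate and must span two cis positions.
Only one geometric arrangement is possible; it has no improper symmetry element, so it exists as a pair of enantiomers (2 stereoisomers).

1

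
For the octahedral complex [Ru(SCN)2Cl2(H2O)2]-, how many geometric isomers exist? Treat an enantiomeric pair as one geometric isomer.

5

An octahedron has six vertices in three trans pairs; every non-trans pair is cis.
The distinct arrangements are (5 in all): SCN trans, Cl trans, H2O trans; SCN cis, Cl trans, H2O cis; SCN trans, Cl cis, H2O cis; SCN cis, Cl cis, H2O cis (chiral); SCN cis, Cl cis, H2O trans.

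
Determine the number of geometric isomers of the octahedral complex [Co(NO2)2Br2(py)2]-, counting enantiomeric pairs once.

In an octahedral complex each vertex has one trans partner and four cis neighbours.
Working through the distinct placements yields 5 geometric isomers: NO2 trans, Br trans, py trans; NO2 cis, Br trans, py cis; NO2 cis, Br cis, py trans; NO2 cis, Br cis, py cis (chiral); NO2 trans, Br cis, py cis.

5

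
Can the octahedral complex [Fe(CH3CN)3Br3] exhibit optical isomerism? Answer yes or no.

no

In an octahedral complex each vertex has one trans partner and four cis neighbours.
Systematic placement gives 2 geometric isomers: CH3CN mer; CH3CN fac.
Each arrangement has an internal mirror plane or centre of symmetry, so none is chiral.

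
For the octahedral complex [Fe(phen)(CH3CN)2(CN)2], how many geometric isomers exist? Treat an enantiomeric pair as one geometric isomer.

Each phen is bidentate and must span two cis positions.
Systematic placement gives 3 geometric isomers: CH3CN trans, CN cis; CH3CN cis, CN cis (chiral); CH3CN cis, CN trans.

3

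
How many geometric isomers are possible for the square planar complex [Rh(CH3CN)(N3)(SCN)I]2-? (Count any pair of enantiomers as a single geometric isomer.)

3

In a square planar complex each vertex has one trans partner and two cis neighbours.
Systematic placement gives 3 geometric isomers: (CH3CN/N3 trans, I/SCN trans); (CH3CN/SCN trans, I/N3 trans); (CH3CN/I trans, N3/SCN trans).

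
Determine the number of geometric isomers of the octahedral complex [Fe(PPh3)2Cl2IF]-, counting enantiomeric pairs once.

An octahedron has six vertices in three trans pairs; every non-trans pair is cis.
Systematic placement gives 6 geometric isomers: PPh3 trans, Cl trans; PPh3 cis, Cl trans; PPh3 trans, Cl cis; PPh3 cis, Cl cis (3 arrangements, 2 chiral).

6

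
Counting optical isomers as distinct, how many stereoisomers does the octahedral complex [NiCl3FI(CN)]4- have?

5

In an octahedral complex each vertex has one trans partner and four cis neighbours.
There are 4 geometric isomers: Cl mer (3 arrangements); Cl fac (chiral).
One of these lacks any improper symmetry element and so occurs as an enantiomeric pair, giving 4 + 1 = 5 stereoisomers in total.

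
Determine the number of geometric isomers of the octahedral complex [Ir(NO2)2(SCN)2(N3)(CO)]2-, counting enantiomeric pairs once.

6

An octahedron has six vertices in three trans pairs; every non-trans pair is cis.
The distinct arrangements are (6 in all): NO2 trans, SCN trans; NO2 cis, SCN cis (3 arrangements, 2 chiral); NO2 cis, SCN trans; NO2 trans, SCN cis.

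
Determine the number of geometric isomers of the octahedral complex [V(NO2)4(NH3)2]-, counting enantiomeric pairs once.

An octahedron has six vertices in three trans pairs; every non-trans pair is cis.
Systematic placement gives 2 geometric isomers: NH3 trans; NH3 cis.

2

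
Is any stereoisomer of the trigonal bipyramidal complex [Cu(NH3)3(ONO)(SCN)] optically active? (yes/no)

no

A trigonal bipyramid has two axial and three equatorial sites, which are chemically inequivalent.
There are 4 geometric isomers: ONO equatorial, SCN equatorial; ONO axial, SCN equatorial; ONO equatorial, SCN axial; ONO axial, SCN axial.
Each arrangement has an internal mirror plane or centre of symmetry, so none is chiral.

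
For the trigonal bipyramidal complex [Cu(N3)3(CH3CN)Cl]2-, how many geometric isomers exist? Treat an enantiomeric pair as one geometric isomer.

Systematic placement gives 4 geometric isomers: CH3CN axial, Cl axial; CH3CN axial, Cl equatorial; CH3CN equatorial, Cl axial; CH3CN equatorial, Cl equatorial.

4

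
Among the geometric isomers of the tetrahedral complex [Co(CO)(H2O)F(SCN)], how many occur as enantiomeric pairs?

1

In a tetrahedral complex all four positions are equivalent and every pair of ligands is adjacent — there is no cis/trans distinction.
Only one geometric arrangement is possible; it has no improper symmetry element, so it exists as a pair of enantiomers (2 stereoisomers).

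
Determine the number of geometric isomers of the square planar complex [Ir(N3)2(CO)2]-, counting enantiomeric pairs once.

2

In a square planar complex each vertex has one trans partner and two cis neighbours.
Systematic placement gives 2 geometric isomers: N3 cis; N3 trans.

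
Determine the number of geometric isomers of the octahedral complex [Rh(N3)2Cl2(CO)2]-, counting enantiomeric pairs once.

5

An octahedron has six vertices in three trans pairs; every non-trans pair is cis.
Systematic placement gives 5 geometric isomers: N3 trans, Cl trans, CO trans; N3 cis, Cl cis, CO trans; N3 trans, Cl cis, CO cis; N3 cis, Cl cis, CO cis (chiral); N3 cis, Cl trans, CO cis.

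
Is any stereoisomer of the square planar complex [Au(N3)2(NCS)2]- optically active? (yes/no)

no

The distinct arrangements are (2 in all): N3 cis; N3 trans.
Each arrangement has an internal mirror plane or centre of symmetry, so none is chiral.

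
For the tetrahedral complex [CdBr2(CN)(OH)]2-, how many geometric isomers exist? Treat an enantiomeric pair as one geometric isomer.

1

All four vertices of a tetrahedron are equivalent and mutually adjacent, so cis/trans isomerism cannot arise.
Only one geometric arrangement is possible.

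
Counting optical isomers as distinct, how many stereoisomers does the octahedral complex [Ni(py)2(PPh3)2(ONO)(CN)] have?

Working through the distinct placements yields 6 geometric isomers: py trans, PPh3 trans; py cis, PPh3 cis (3 arrangements, 2 chiral); py trans, PPh3 cis; py cis, PPh3 trans.
Of these, 2 lack any improper symmetry element and so occur as enantiomeric pairs, giving 6 + 2 = 8 stereoisomers in total.

8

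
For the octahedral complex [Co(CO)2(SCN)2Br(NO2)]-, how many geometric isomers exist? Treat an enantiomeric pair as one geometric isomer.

The six octahedral sites form three mutually perpendicular trans pairs.
There are 6 geometric isomers: CO cis, SCN trans; CO cis, SCN cis (3 arrangements, 2 chiral); CO trans, SCN trans; CO trans, SCN cis.

6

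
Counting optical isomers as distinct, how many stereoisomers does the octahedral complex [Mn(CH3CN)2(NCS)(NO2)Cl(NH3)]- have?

The six octahedral sites form three mutually perpendicular trans pairs.
Systematic enumeration (placing each ligand type in turn and discarding arrangements equivalent by rotation or reflection) gives 9 geometric isomers.
Of these, 6 lack any improper symmetry element and so occur as enantiomeric pairs, giving 9 + 6 = 15 stereoisomers in total.

15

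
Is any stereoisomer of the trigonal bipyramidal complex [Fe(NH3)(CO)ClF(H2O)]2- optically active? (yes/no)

A trigonal bipyramid has two axial and three equatorial sites, which are chemically inequivalent.
Placing the ligands in turn and identifying arrangements related by rotation or reflection leaves 10 distinct geometric isomers.
Of these, 10 lack any improper symmetry element and so occur as enantiomeric pairs, giving 10 + 10 = 20 stereoisomers in total.

yes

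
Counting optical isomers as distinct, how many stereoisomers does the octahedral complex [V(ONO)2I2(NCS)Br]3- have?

8

In an octahedral complex each vertex has one trans partner and four cis neighbours.
There are 6 geometric isomers: ONO trans, I cis; ONO cis, I cis (3 arrangements, 2 chiral); ONO trans, I trans; ONO cis, I trans.
Of these, 2 lack any improper symmetry element and so occur as enantiomeric pairs, giving 6 + 2 = 8 stereoisomers in total.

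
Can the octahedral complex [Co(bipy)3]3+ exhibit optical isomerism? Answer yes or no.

Each bipy is bidentate and must span two cis positions.
Only one geometric arrangement is possible; it has no improper symmetry element, so it exists as a pair of enantiomers (2 stereoisomers).

yes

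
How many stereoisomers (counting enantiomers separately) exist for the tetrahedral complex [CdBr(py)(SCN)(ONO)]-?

2

Only one geometric arrangement is possible; it has no improper symmetry element, so it exists as a pair of enantiomers (2 stereoisomers).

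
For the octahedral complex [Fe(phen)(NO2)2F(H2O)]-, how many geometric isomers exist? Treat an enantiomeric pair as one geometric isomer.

Each phen is bidentate and must span two cis positions.
Working through the distinct placements yields 4 geometric isomers: NO2 cis (3 arrangements, 2 chiral); NO2 trans.

4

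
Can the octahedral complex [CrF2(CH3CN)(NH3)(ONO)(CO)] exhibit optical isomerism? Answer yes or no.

yes

The six octahedral sites form three mutually perpendicular trans pairs.
Placing the ligands in turn and identifying arrangements related by rotation or reflection leaves 9 distinct geometric isomers.
Of these, 6 lack any improper symmetry element and so occur as enantiomeric pairs, giving 9 + 6 = 15 stereoisomers in total.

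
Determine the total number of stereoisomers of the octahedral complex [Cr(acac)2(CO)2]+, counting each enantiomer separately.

3

Each acac is bidentate and must span two cis positions.
There are 2 geometric isomers: CO trans; CO cis (chiral).
One of these lacks any improper symmetry element and so occurs as an enantiomeric pair, giving 2 + 1 = 3 stereoisomers in total.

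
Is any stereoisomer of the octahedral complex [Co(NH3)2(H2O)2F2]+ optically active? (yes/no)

The six octahedral sites form three mutually perpendicular trans pairs.
The distinct arrangements are (5 in all): NH3 trans, H2O trans, F trans; NH3 cis, H2O cis, F trans; NH3 trans, H2O cis, F cis; NH3 cis, H2O cis, F cis (chiral); NH3 cis, H2O trans, F cis.
One of these lacks any improper symmetry element and so occurs as an enantiomeric pair, giving 5 + 1 = 6 stereoisomers in total.

yes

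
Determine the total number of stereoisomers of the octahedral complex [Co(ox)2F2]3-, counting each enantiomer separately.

3

An octahedron has six vertices in three trans pairs; every non-trans pair is cis.
Each ox is bidentate and must span two cis positions.
The distinct arrangements are (2 in all): F trans; F cis (chiral).
One of these lacks any improper symmetry element and so occurs as an enantiomeric pair, giving 2 + 1 = 3 stereoisomers in total.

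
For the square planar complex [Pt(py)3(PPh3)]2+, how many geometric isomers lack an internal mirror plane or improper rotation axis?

0

Only one geometric arrangement is possible.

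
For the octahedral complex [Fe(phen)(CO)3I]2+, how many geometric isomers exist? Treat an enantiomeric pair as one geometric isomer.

An octahedron has six vertices in three trans pairs; every non-trans pair is cis.
Each phen is bidentate and must span two cis positions.
Systematic placement gives 2 geometric isomers: CO mer; CO fac.

2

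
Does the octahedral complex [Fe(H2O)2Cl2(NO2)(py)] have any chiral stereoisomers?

yes

In an octahedral complex each vertex has one trans partner and four cis neighbours.
The distinct arrangements are (6 in all): H2O trans, Cl trans; H2O cis, Cl trans; H2O cis, Cl cis (3 arrangements, 2 chiral); H2O trans, Cl cis.
Of these, 2 lack any improper symmetry element and so occur as enantiomeric pairs, giving 6 + 2 = 8 stereoisomers in total.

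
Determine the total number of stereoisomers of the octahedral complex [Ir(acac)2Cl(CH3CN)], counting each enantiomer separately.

3

The six octahedral sites form three mutually perpendicular trans pairs.
Each acac is bidentate and must span two cis positions.
Working through the distinct placements yields 2 geometric isomers: Cl and CH3CN mutually trans; Cl and CH3CN mutually cis (chiral).
One of these lacks any improper symmetry element and so occurs as an enantiomeric pair, giving 2 + 1 = 3 stereoisomers in total.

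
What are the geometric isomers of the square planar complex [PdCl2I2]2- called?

cis and trans

A square has two trans pairs of vertices; adjacent vertices are cis.
Systematic placement gives 2 geometric isomers: Cl cis; Cl trans.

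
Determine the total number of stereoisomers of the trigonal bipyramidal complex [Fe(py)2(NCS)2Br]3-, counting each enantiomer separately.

6

A trigonal bipyramid has two axial and three equatorial sites, which are chemically inequivalent.
Placing the ligands in turn and identifying arrangements related by rotation or reflection leaves 5 distinct geometric isomers.
One of these lacks any improper symmetry element and so occurs as an enantiomeric pair, giving 5 + 1 = 6 stereoisomers in total.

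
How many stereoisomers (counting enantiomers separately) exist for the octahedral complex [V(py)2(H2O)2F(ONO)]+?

An octahedron has six vertices in three trans pairs; every non-trans pair is cis.
There are 6 geometric isomers: py trans, H2O cis; py cis, H2O cis (3 arrangements, 2 chiral); py trans, H2O trans; py cis, H2O trans.
Of these, 2 lack any improper symmetry element and so occur as enantiomeric pairs, giving 6 + 2 = 8 stereoisomers in total.

8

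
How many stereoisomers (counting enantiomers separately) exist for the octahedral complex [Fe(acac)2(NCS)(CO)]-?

3

The six octahedral sites form three mutually perpendicular trans pairs.
Each acac is bidentate and must span two cis positions.
The distinct arrangements are (2 in all): NCS and CO mutually trans; NCS and CO mutually cis (chiral).
One of these lacks any improper symmetry element and so occurs as an enantiomeric pair, giving 2 + 1 = 3 stereoisomers in total.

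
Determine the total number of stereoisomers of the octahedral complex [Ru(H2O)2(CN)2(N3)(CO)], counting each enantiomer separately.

The six octahedral sites form three mutually perpendicular trans pairs.
Systematic placement gives 6 geometric isomers: H2O cis, CN trans; H2O trans, CN trans; H2O cis, CN cis (3 arrangements, 2 chiral); H2O trans, CN cis.
Of these, 2 lack any improper symmetry element and so occur as enantiomeric pairs, giving 6 + 2 = 8 stereoisomers in total.

8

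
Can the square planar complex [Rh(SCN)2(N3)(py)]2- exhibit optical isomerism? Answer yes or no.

In a square planar complex each vertex has one trans partner and two cis neighbours.
Working through the distinct placements yields 2 geometric isomers: SCN cis; SCN trans.
Each arrangement has an internal mirror plane or centre of symmetry, so none is chiral.

no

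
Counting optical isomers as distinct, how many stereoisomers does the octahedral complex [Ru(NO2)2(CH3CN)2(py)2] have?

6

In an octahedral complex each vertex has one trans partner and four cis neighbours.
Working through the distinct placements yields 5 geometric isomers: NO2 trans, CH3CN trans, py trans; NO2 cis, CH3CN trans, py cis; NO2 cis, CH3CN cis, py trans; NO2 cis, CH3CN cis, py cis (chiral); NO2 trans, CH3CN cis, py cis.
One of these lacks any improper symmetry element and so occurs as an enantiomeric pair, giving 5 + 1 = 6 stereoisomers in total.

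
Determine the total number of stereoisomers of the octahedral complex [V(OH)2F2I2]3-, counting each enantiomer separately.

An octahedron has six vertices in three trans pairs; every non-trans pair is cis.
The distinct arrangements are (5 in all): OH trans, F trans, I trans; OH cis, F trans, I cis; OH trans, F cis, I cis; OH cis, F cis, I cis (chiral); OH cis, F cis, I trans.
One of these lacks any improper symmetry element and so occurs as an enantiomeric pair, giving 5 + 1 = 6 stereoisomers in total.

6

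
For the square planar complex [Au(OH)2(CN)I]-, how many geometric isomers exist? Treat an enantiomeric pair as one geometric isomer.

A square has two trans pairs of vertices; adjacent vertices are cis.
Systematic placement gives 2 geometric isomers: OH cis; OH trans.

2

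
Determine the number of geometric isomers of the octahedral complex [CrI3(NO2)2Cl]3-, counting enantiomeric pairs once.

3

The six octahedral sites form three mutually perpendicular trans pairs.
Working through the distinct placements yields 3 geometric isomers: I mer, NO2 trans; I fac, NO2 cis; I mer, NO2 cis.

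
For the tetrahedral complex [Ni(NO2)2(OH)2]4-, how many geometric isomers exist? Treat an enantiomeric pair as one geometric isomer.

All four vertices of a tetrahedron are equivalent and mutually adjacent, so cis/trans isomerism cannot arise.
Only one geometric arrangement is possible.

1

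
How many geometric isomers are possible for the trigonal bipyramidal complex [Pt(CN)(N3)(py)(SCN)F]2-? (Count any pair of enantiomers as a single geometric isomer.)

A trigonal bipyramid has two axial and three equatorial sites, which are chemically inequivalent.
Exhaustive case analysis gives 10 geometric isomers.

10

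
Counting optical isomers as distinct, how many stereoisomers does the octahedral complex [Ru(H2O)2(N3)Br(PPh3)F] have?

An octahedron has six vertices in three trans pairs; every non-trans pair is cis.
Placing the ligands in turn and identifying arrangements related by rotation or reflection leaves 9 distinct geometric isomers.
Of these, 6 lack any improper symmetry element and so occur as enantiomeric pairs, giving 9 + 6 = 15 stereoisomers in total.

15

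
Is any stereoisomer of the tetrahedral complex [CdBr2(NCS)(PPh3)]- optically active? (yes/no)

no

All four vertices of a tetrahedron are equivalent and mutually adjacent, so cis/trans isomerism cannot arise.
Only one geometric arrangement is possible.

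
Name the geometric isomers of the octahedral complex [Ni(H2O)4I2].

An octahedron has six vertices in three trans pairs; every non-trans pair is cis.
Systematic placement gives 2 geometric isomers: I trans; I cis.

cis and trans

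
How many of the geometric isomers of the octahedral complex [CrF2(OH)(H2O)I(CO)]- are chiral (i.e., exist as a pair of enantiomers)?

6

The six octahedral sites form three mutually perpendicular trans pairs.
Systematic enumeration (placing each ligand type in turn and discarding arrangements equivalent by rotation or reflection) gives 9 geometric isomers.
Of these, 6 lack any improper symmetry element and so occur as enantiomeric pairs, giving 9 + 6 = 15 stereoisomers in total.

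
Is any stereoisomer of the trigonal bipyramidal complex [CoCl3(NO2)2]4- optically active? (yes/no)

The distinct arrangements are (3 in all): NO2 both equatorial; NO2 one axial, one equatorial; NO2 both axial.
Each arrangement has an internal mirror plane or centre of symmetry, so none is chiral.

no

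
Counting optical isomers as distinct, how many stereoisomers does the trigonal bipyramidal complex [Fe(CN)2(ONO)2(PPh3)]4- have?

6

Exhaustive case analysis gives 5 geometric isomers.
One of these lacks any improper symmetry element and so occurs as an enantiomeric pair, giving 5 + 1 = 6 stereoisomers in total.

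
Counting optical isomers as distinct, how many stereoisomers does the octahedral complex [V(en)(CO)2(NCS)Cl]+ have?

6

The six octahedral sites form three mutually perpendicular trans pairs.
Each en is bidentate and must span two cis positions.
Working through the distinct placements yields 4 geometric isomers: CO trans; CO cis (3 arrangements, 2 chiral).
Of these, 2 lack any improper symmetry element and so occur as enantiomeric pairs, giving 4 + 2 = 6 stereoisomers in total.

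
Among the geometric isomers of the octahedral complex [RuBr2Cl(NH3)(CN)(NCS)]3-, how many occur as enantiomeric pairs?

6

An octahedron has six vertices in three trans pairs; every non-trans pair is cis.
Placing the ligands in turn and identifying arrangements related by rotation or reflection leaves 9 distinct geometric isomers.
Of these, 6 lack any improper symmetry element and so occur as enantiomeric pairs, giving 9 + 6 = 15 stereoisomers in total.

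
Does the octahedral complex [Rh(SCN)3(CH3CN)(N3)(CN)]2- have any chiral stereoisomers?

An octahedron has six vertices in three trans pairs; every non-trans pair is cis.
There are 4 geometric isomers: SCN mer (3 arrangements); SCN fac (chiral).
One of these lacks any improper symmetry element and so occurs as an enantiomeric pair, giving 4 + 1 = 5 stereoisomers in total.

yes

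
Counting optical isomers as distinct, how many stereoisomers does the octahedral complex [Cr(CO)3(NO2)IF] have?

In an octahedral complex each vertex has one trans partner and four cis neighbours.
The distinct arrangements are (4 in all): CO mer (3 arrangements); CO fac (chiral).
One of these lacks any improper symmetry element and so occurs as an enantiomeric pair, giving 4 + 1 = 5 stereoisomers in total.

5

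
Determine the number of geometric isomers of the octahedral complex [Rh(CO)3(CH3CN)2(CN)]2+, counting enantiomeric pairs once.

In an octahedral complex each vertex has one trans partner and four cis neighbours.
There are 3 geometric isomers: CO mer, CH3CN trans; CO mer, CH3CN cis; CO fac, CH3CN cis.

3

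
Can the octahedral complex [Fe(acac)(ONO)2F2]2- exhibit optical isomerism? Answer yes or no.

An octahedron has six vertices in three trans pairs; every non-trans pair is cis.
Each acac is bidentate and must span two cis positions.
Systematic placement gives 3 geometric isomers: ONO cis, F trans; ONO cis, F cis (chiral); ONO trans, F cis.
One of these lacks any improper symmetry element and so occurs as an enantiomeric pair, giving 3 + 1 = 4 stereoisomers in total.

yes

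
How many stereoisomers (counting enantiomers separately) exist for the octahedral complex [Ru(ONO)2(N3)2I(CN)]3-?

In an octahedral complex each vertex has one trans partner and four cis neighbours.
Systematic placement gives 6 geometric isomers: ONO trans, N3 trans; ONO cis, N3 cis (3 arrangements, 2 chiral); ONO trans, N3 cis; ONO cis, N3 trans.
Of these, 2 lack any improper symmetry element and so occur as enantiomeric pairs, giving 6 + 2 = 8 stereoisomers in total.

8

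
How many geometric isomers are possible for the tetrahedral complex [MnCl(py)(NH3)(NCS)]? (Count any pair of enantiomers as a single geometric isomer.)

1

All four vertices of a tetrahedron are equivalent and mutually adjacent, so cis/trans isomerism cannot arise.
Only one geometric arrangement is possible; it has no improper symmetry element, so it exists as a pair of enantiomers (2 stereoisomers).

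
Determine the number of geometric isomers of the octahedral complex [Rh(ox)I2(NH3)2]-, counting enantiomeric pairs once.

An octahedron has six vertices in three trans pairs; every non-trans pair is cis.
Each ox is bidentate and must span two cis positions.
There are 3 geometric isomers: I trans, NH3 cis; I cis, NH3 cis (chiral); I cis, NH3 trans.

3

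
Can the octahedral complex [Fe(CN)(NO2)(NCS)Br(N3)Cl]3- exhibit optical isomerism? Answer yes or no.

yes

In an octahedral complex each vertex has one trans partner and four cis neighbours.
Exhaustive case analysis gives 15 geometric isomers.
Of these, 15 lack any improper symmetry element and so occur as enantiomeric pairs, giving 15 + 15 = 30 stereoisomers in total.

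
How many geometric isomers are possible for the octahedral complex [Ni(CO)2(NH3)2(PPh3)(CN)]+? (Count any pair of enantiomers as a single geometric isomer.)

The six octahedral sites form three mutually perpendicular trans pairs.
There are 6 geometric isomers: CO cis, NH3 cis (3 arrangements, 2 chiral); CO cis, NH3 trans; CO trans, NH3 cis; CO trans, NH3 trans.

6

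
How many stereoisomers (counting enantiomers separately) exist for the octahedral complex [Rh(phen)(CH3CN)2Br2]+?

An octahedron has six vertices in three trans pairs; every non-trans pair is cis.
Each phen is bidentate and must span two cis positions.
The distinct arrangements are (3 in all): CH3CN cis, Br trans; CH3CN cis, Br cis (chiral); CH3CN trans, Br cis.
One of these lacks any improper symmetry element and so occurs as an enantiomeric pair, giving 3 + 1 = 4 stereoisomers in total.

4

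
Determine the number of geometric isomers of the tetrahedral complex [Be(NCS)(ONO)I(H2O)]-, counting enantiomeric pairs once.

Only one geometric arrangement is possible; it has no improper symmetry element, so it exists as a pair of enantiomers (2 stereoisomers).

1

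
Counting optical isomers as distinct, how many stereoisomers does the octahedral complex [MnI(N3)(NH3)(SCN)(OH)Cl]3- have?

The six octahedral sites form three mutually perpendicular trans pairs.
Placing the ligands in turn and identifying arrangements related by rotation or reflection leaves 15 distinct geometric isomers.
Of these, 15 lack any improper symmetry element and so occur as enantiomeric pairs, giving 15 + 15 = 30 stereoisomers in total.

30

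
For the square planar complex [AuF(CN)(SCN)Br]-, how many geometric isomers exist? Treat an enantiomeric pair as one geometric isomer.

3

In a square planar complex each vertex has one trans partner and two cis neighbours.
Systematic placement gives 3 geometric isomers: (Br/F trans, CN/SCN trans); (Br/SCN trans, CN/F trans); (Br/CN trans, F/SCN trans).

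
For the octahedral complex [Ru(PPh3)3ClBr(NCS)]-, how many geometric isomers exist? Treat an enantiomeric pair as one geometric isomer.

4

The six octahedral sites form three mutually perpendicular trans pairs.
Systematic placement gives 4 geometric isomers: PPh3 mer (3 arrangements); PPh3 fac (chiral).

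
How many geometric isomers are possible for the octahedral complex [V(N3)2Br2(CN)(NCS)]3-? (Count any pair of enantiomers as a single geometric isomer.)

6

The six octahedral sites form three mutually perpendicular trans pairs.
Systematic placement gives 6 geometric isomers: N3 cis, Br trans; N3 trans, Br trans; N3 cis, Br cis (3 arrangements, 2 chiral); N3 trans, Br cis.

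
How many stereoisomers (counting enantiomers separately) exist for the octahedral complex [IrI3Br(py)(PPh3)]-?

In an octahedral complex each vertex has one trans partner and four cis neighbours.
There are 4 geometric isomers: I mer (3 arrangements); I fac (chiral).
One of these lacks any improper symmetry element and so occurs as an enantiomeric pair, giving 4 + 1 = 5 stereoisomers in total.

5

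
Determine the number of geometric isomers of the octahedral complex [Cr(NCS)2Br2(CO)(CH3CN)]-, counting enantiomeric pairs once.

6

In an octahedral complex each vertex has one trans partner and four cis neighbours.
There are 6 geometric isomers: NCS trans, Br trans; NCS cis, Br trans; NCS trans, Br cis; NCS cis, Br cis (3 arrangements, 2 chiral).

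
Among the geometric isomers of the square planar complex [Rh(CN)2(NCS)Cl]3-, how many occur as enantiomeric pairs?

A square has two trans pairs of vertices; adjacent vertices are cis.
Working through the distinct placements yields 2 geometric isomers: CN cis; CN trans.
Each arrangement has an internal mirror plane or centre of symmetry, so none is chiral.

0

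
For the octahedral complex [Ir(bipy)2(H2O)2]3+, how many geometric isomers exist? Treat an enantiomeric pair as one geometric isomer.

An octahedron has six vertices in three trans pairs; every non-trans pair is cis.
Each bipy is bidentate and must span two cis positions.
The distinct arrangements are (2 in all): H2O trans; H2O cis (chiral).

2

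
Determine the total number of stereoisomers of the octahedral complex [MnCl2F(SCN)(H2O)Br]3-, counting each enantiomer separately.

15

The six octahedral sites form three mutually perpendicular trans pairs.
Placing the ligands in turn and identifying arrangements related by rotation or reflection leaves 9 distinct geometric isomers.
Of these, 6 lack any improper symmetry element and so occur as enantiomeric pairs, giving 9 + 6 = 15 stereoisomers in total.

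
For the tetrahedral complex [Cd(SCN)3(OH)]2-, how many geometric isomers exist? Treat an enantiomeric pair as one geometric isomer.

1

All four vertices of a tetrahedron are equivalent and mutually adjacent, so cis/trans isomerism cannot arise.
Only one geometric arrangement is possible.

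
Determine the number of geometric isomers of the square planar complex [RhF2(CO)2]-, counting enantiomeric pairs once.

2

There are 2 geometric isomers: F cis; F trans.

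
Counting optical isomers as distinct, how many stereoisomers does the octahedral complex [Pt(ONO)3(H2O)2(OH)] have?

3

Working through the distinct placements yields 3 geometric isomers: ONO mer, H2O trans; ONO mer, H2O cis; ONO fac, H2O cis.
Each arrangement has an internal mirror plane or centre of symmetry, so none is chiral.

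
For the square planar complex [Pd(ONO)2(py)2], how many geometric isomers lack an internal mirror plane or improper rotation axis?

A square has two trans pairs of vertices; adjacent vertices are cis.
The distinct arrangements are (2 in all): ONO cis; ONO trans.
Each arrangement has an internal mirror plane or centre of symmetry, so none is chiral.

0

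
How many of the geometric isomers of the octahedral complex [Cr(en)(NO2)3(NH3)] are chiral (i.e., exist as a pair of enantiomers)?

Each en is bidentate and must span two cis positions.
Working through the distinct placements yields 2 geometric isomers: NO2 fac; NO2 mer.
Each arrangement has an internal mirror plane or centre of symmetry, so none is chiral.

0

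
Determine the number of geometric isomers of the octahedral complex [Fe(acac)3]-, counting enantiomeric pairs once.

1

In an octahedral complex each vertex has one trans partner and four cis neighbours.
Each acac is bidentate and must span two cis positions.
Only one geometric arrangement is possible; it has no improper symmetry element, so it exists as a pair of enantiomers (2 stereoisomers).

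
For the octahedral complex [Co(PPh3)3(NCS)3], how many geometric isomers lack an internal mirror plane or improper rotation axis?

0

The distinct arrangements are (2 in all): PPh3 mer; PPh3 fac.
Each arrangement has an internal mirror plane or centre of symmetry, so none is chiral.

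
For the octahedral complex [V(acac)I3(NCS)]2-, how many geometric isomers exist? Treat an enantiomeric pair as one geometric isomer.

2

The six octahedral sites form three mutually perpendicular trans pairs.
Each acac is bidentate and must span two cis positions.
The distinct arrangements are (2 in all): I mer; I fac.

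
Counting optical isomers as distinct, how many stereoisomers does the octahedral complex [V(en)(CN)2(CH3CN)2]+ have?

In an octahedral complex each vertex has one trans partner and four cis neighbours.
Each en is bidentate and must span two cis positions.
Systematic placement gives 3 geometric isomers: CN cis, CH3CN trans; CN cis, CH3CN cis (chiral); CN trans, CH3CN cis.
One of these lacks any improper symmetry element and so occurs as an enantiomeric pair, giving 3 + 1 = 4 stereoisomers in total.

4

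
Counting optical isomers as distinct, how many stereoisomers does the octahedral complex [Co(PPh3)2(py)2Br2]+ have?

6

An octahedron has six vertices in three trans pairs; every non-trans pair is cis.
Systematic placement gives 5 geometric isomers: PPh3 trans, py trans, Br trans; PPh3 cis, py cis, Br trans; PPh3 cis, py trans, Br cis; PPh3 cis, py cis, Br cis (chiral); PPh3 trans, py cis, Br cis.
One of these lacks any improper symmetry element and so occurs as an enantiomeric pair, giving 5 + 1 = 6 stereoisomers in total.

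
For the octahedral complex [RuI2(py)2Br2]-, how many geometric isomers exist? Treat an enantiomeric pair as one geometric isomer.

5

The six octahedral sites form three mutually perpendicular trans pairs.
Working through the distinct placements yields 5 geometric isomers: I trans, py trans, Br trans; I cis, py cis, Br trans; I cis, py trans, Br cis; I cis, py cis, Br cis (chiral); I trans, py cis, Br cis.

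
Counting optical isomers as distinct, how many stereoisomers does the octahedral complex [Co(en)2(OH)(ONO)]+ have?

3

An octahedron has six vertices in three trans pairs; every non-trans pair is cis.
Each en is bidentate and must span two cis positions.
The distinct arrangements are (2 in all): OH and ONO mutually trans; OH and ONO mutually cis (chiral).
One of these lacks any improper symmetry element and so occurs as an enantiomeric pair, giving 2 + 1 = 3 stereoisomers in total.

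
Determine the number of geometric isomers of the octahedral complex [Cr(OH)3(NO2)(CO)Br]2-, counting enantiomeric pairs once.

4

There are 4 geometric isomers: OH mer (3 arrangements); OH fac (chiral).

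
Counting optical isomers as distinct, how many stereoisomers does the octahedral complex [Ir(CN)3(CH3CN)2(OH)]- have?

3

The six octahedral sites form three mutually perpendicular trans pairs.
There are 3 geometric isomers: CN mer, CH3CN trans; CN fac, CH3CN cis; CN mer, CH3CN cis.
Each arrangement has an internal mirror plane or centre of symmetry, so none is chiral.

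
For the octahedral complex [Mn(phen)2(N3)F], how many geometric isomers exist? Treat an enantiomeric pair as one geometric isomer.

2

In an octahedral complex each vertex has one trans partner and four cis neighbours.
Each phen is bidentate and must span two cis positions.
The distinct arrangements are (2 in all): N3 and F mutually trans; N3 and F mutually cis (chiral).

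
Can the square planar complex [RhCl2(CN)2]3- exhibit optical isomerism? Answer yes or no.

no

In a square planar complex each vertex has one trans partner and two cis neighbours.
There are 2 geometric isomers: Cl cis; Cl trans.
Each arrangement has an internal mirror plane or centre of symmetry, so none is chiral.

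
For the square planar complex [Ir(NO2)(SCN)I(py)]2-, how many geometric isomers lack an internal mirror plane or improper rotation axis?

0

A square has two trans pairs of vertices; adjacent vertices are cis.
The distinct arrangements are (3 in all): (I/SCN trans, NO2/py trans); (I/py trans, NO2/SCN trans); (I/NO2 trans, SCN/py trans).
Each arrangement has an internal mirror plane or centre of symmetry, so none is chiral.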